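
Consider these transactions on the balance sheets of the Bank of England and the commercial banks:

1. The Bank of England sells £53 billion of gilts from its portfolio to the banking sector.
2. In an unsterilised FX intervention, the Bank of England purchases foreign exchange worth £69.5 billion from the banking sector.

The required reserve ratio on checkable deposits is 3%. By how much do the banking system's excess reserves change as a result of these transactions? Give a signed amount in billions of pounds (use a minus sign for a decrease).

+£16.5 billion

OMO sale (to banks) £53 billion: reserves −£53B, deposits 0.
FX purchase £69.5 billion: reserves +£69.5B, deposits 0.
Totals: Δreserves = +£16.5B, Δdeposits = 0.
Δrequired reserves = 3% × 0 = 0.
Δexcess reserves = Δreserves − Δrequired = +£16.5B − (0) = +£16.5 billion.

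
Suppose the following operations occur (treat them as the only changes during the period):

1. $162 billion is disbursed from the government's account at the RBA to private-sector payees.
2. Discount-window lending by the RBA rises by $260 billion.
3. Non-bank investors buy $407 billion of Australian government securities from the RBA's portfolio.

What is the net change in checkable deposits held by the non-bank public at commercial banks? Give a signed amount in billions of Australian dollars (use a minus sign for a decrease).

-$245 billion

Government spending $162 billion: non-bank counterparties' bank balances rise → +$162B.
Discount-window loan $260 billion: the counterparty is a bank, so public deposits are unchanged → 0.
Asset sale (to non-banks) $407 billion: non-bank counterparties' bank balances fall → −$407B.
Net: 162 + 0 − 407 = -$245 billion.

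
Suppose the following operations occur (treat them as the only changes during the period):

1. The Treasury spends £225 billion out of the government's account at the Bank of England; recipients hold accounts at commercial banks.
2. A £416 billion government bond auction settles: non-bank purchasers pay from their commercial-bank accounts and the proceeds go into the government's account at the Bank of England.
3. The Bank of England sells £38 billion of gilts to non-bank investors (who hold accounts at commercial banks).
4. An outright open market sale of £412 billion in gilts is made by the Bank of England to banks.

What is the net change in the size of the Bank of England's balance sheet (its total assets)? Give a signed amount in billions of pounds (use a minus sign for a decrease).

-£450 billion

Government spending £225 billion: only the composition of liabilities changes → 0.
Government account inflow £416 billion: only the composition of liabilities changes → 0.
Asset sale (to non-banks) £38 billion: a Bank of England asset is shed → −£38B.
OMO sale (to banks) £412 billion: a Bank of England asset is shed → −£412B.
Net: 0 + 0 − 38 − 412 = -£450 billion.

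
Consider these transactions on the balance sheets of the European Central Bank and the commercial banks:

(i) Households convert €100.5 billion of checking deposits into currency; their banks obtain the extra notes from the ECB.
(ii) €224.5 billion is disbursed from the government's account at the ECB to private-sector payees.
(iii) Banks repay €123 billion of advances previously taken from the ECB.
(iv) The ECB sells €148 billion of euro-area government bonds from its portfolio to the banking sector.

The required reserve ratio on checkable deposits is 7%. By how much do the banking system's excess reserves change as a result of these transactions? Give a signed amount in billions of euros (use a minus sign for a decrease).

-€155.68 billion

Currency withdrawal €100.5 billion: reserves −€100.5B, deposits −€100.5B.
Government spending €224.5 billion: reserves +€224.5B, deposits +€224.5B.
Discount-window repayment €123 billion: reserves −€123B, deposits 0.
OMO sale (to banks) €148 billion: reserves −€148B, deposits 0.
Totals: Δreserves = −€147B, Δdeposits = +€124B.
Δrequired reserves = 7% × +€124B = +€8.68B.
Δexcess reserves = Δreserves − Δrequired = −€147B − (+€8.68B) = -€155.68 billion.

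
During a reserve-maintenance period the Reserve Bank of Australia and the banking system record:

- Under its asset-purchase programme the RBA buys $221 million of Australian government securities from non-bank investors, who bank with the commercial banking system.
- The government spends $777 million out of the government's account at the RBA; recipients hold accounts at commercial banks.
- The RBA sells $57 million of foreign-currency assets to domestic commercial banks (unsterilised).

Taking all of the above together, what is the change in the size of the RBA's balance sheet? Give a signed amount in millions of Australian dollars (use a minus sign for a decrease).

RBA balance sheet:
  Assets:      Securities +$221M, Foreign assets −$57M
  Liabilities: Bank reserves +$941M, Government deposits −$777M
Change in total RBA assets = +$164 million.

+$164 million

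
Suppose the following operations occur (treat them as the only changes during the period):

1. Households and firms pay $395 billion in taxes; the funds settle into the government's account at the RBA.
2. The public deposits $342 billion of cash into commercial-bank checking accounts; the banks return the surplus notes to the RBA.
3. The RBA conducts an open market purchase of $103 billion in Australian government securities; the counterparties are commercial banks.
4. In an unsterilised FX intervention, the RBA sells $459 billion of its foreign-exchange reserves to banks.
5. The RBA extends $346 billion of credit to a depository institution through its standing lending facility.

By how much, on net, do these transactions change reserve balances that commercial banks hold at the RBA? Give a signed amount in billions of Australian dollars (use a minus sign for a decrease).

-$63 billion

RBA balance sheet:
  Assets:      Securities +$103B, Loans to banks +$346B, Foreign assets −$459B
  Liabilities: Bank reserves −$63B, Currency in circulation −$342B, Government deposits +$395B
So the change in reserve balances that commercial banks hold at the RBA is -$63 billion.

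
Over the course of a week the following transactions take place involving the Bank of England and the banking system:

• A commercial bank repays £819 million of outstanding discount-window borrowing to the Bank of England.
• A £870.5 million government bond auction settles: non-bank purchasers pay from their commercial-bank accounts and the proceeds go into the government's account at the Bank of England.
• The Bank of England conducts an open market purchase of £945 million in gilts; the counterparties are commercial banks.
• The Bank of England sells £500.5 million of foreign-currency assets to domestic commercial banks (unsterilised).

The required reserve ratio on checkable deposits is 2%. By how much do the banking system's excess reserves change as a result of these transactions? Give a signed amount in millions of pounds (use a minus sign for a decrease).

Discount-window repayment £819 million: reserves −£819M, deposits 0.
Government account inflow £870.5 million: reserves −£870.5M, deposits −£870.5M.
OMO purchase (from banks) £945 million: reserves +£945M, deposits 0.
FX sale £500.5 million: reserves −£500.5M, deposits 0.
Totals: Δreserves = −£1245M, Δdeposits = −£870.5M.
Δrequired reserves = 2% × −£870.5M = −£17.41M.
Δexcess reserves = Δreserves − Δrequired = −£1245M − (−£17.41M) = -£1227.59 million.

-£1227.59 million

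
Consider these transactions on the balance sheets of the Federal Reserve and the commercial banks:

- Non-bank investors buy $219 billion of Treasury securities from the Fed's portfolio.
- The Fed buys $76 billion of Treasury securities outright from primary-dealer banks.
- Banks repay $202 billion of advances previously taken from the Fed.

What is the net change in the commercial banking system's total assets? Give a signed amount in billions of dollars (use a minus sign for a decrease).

Fed balance sheet:
  Assets:      Securities −$143B, Loans to banks −$202B
  Liabilities: Bank reserves −$345B
Commercial banking system:
  Assets:      Reserves at CB −$345B, Securities −$76B
  Liabilities: Checkable deposits −$219B, Borrowings from CB −$202B
Change in total bank assets = -$421 billion.

-$421 billion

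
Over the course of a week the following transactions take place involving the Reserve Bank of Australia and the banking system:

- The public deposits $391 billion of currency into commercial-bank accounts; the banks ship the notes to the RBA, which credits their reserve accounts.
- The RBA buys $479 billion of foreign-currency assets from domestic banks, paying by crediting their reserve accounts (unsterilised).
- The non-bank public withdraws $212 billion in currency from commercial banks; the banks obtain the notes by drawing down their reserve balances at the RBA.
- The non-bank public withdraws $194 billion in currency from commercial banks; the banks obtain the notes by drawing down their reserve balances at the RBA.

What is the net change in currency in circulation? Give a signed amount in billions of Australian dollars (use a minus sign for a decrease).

+$15 billion

Currency deposit $391 billion: notes return to the central bank → −$391B.
FX purchase $479 billion: no currency enters or leaves circulation → 0.
Currency withdrawal $212 billion: notes leave the central bank → +$212B.
Currency withdrawal $194 billion: notes leave the central bank → +$194B.
Net: −391 + 0 + 212 + 194 = +$15 billion.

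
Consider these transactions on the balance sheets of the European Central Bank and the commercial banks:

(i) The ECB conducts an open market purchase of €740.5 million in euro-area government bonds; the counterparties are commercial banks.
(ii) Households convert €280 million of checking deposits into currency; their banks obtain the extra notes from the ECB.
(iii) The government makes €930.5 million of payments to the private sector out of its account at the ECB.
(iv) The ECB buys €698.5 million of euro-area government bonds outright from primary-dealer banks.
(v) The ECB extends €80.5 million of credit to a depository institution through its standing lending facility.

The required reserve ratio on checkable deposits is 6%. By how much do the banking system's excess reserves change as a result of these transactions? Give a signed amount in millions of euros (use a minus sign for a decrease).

+€2130.97 million

OMO purchase (from banks) €740.5 million: reserves +€740.5M, deposits 0.
Currency withdrawal €280 million: reserves −€280M, deposits −€280M.
Government spending €930.5 million: reserves +€930.5M, deposits +€930.5M.
OMO purchase (from banks) €698.5 million: reserves +€698.5M, deposits 0.
Discount-window loan €80.5 million: reserves +€80.5M, deposits 0.
Totals: Δreserves = +€2170M, Δdeposits = +€650.5M.
Δrequired reserves = 6% × +€650.5M = +€39.03M.
Δexcess reserves = Δreserves − Δrequired = +€2170M − (+€39.03M) = +€2130.97 million.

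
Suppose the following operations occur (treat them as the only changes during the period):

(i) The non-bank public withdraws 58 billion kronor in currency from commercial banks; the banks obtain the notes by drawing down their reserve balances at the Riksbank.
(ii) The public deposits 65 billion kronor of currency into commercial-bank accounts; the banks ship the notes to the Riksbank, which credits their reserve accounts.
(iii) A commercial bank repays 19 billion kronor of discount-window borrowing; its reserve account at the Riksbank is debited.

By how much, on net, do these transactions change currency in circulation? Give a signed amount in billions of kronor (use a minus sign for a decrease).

-7 billion

Currency withdrawal 58 billion kronor: notes leave the central bank → +58B.
Currency deposit 65 billion kronor: notes return to the central bank → −65B.
Discount-window repayment 19 billion kronor: no currency enters or leaves circulation → 0.
Net: 58 − 65 + 0 = -7 billion.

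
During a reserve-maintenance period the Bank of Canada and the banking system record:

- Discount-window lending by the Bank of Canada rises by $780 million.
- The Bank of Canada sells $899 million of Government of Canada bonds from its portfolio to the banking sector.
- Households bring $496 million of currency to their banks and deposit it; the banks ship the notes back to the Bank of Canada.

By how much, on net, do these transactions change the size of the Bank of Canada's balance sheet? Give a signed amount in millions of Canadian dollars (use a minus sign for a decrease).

-$119 million

Discount-window loan $780 million: a Bank of Canada asset is acquired → +$780M.
OMO sale (to banks) $899 million: a Bank of Canada asset is shed → −$899M.
Currency deposit $496 million: only the composition of liabilities changes → 0.
Net: 780 − 899 + 0 = -$119 million.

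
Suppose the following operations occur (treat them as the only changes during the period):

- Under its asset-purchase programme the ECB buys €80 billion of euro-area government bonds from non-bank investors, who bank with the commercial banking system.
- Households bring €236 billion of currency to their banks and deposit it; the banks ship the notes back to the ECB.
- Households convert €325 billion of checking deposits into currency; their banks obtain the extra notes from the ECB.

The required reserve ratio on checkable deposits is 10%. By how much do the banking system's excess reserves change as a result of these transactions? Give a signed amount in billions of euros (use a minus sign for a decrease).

-€8.1 billion

Asset purchase (from non-banks) €80 billion: reserves +€80B, deposits +€80B.
Currency deposit €236 billion: reserves +€236B, deposits +€236B.
Currency withdrawal €325 billion: reserves −€325B, deposits −€325B.
Totals: Δreserves = −€9B, Δdeposits = −€9B.
Δrequired reserves = 10% × −€9B = −€0.9B.
Δexcess reserves = Δreserves − Δrequired = −€9B − (−€0.9B) = -€8.1 billion.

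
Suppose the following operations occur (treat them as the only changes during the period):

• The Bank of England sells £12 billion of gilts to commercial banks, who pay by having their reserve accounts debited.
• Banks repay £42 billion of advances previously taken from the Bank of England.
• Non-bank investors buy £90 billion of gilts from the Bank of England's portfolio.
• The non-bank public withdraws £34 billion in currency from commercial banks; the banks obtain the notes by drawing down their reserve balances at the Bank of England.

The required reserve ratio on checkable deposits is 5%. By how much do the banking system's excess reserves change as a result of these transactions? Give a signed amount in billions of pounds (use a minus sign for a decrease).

-£171.8 billion

OMO sale (to banks) £12 billion: reserves −£12B, deposits 0.
Discount-window repayment £42 billion: reserves −£42B, deposits 0.
Asset sale (to non-banks) £90 billion: reserves −£90B, deposits −£90B.
Currency withdrawal £34 billion: reserves −£34B, deposits −£34B.
Totals: Δreserves = −£178B, Δdeposits = −£124B.
Δrequired reserves = 5% × −£124B = −£6.2B.
Δexcess reserves = Δreserves − Δrequired = −£178B − (−£6.2B) = -£171.8 billion.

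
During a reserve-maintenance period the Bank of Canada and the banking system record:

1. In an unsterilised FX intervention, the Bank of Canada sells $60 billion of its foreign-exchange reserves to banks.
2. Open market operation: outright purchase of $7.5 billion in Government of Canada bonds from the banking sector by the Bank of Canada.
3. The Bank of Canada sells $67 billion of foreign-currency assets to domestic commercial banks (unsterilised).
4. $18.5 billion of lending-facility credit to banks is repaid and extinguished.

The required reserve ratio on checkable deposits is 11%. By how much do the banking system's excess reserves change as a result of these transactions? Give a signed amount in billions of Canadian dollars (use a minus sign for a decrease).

FX sale $60 billion: reserves −$60B, deposits 0.
OMO purchase (from banks) $7.5 billion: reserves +$7.5B, deposits 0.
FX sale $67 billion: reserves −$67B, deposits 0.
Discount-window repayment $18.5 billion: reserves −$18.5B, deposits 0.
Totals: Δreserves = −$138B, Δdeposits = 0.
Δrequired reserves = 11% × 0 = 0.
Δexcess reserves = Δreserves − Δrequired = −$138B − (0) = -$138 billion.

-$138 billion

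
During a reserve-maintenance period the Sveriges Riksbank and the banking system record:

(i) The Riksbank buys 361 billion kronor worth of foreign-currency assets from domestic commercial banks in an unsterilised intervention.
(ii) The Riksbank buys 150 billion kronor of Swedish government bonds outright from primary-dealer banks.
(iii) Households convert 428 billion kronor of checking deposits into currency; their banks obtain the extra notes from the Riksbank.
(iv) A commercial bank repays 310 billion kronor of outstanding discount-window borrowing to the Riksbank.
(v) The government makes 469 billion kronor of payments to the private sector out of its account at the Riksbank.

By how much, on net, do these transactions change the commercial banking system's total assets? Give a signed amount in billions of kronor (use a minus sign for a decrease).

FX purchase 361 billion kronor: just an asset swap on bank balance sheets → 0.
OMO purchase (from banks) 150 billion kronor: just an asset swap on bank balance sheets → 0.
Currency withdrawal 428 billion kronor: bank balance sheets shrink → −428B.
Discount-window repayment 310 billion kronor: bank balance sheets shrink → −310B.
Government spending 469 billion kronor: bank balance sheets expand → +469B.
Net: 0 + 0 − 428 − 310 + 469 = -269 billion.

-269 billion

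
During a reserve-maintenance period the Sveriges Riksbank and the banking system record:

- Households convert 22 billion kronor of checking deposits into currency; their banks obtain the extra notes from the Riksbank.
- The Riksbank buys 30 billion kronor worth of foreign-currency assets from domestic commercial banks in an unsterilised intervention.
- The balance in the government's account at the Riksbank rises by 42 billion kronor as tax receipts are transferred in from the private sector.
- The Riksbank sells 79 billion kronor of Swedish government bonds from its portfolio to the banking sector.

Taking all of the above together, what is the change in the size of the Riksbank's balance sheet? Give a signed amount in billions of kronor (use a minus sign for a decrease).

-49 billion

Currency withdrawal 22 billion kronor: only the composition of liabilities changes → 0.
FX purchase 30 billion kronor: a Riksbank asset is acquired → +30B.
Government account inflow 42 billion kronor: only the composition of liabilities changes → 0.
OMO sale (to banks) 79 billion kronor: a Riksbank asset is shed → −79B.
Net: 0 + 30 + 0 − 79 = -49 billion.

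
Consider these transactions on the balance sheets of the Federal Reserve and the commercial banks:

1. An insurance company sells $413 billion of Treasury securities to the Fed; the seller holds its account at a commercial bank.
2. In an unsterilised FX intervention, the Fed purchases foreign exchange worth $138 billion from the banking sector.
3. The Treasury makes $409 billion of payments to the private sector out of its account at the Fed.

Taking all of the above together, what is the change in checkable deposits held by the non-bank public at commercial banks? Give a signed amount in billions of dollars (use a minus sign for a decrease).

+$822 billion

Fed balance sheet:
  Assets:      Securities +$413B, Foreign assets +$138B
  Liabilities: Bank reserves +$960B, Government deposits −$409B
Commercial banking system:
  Assets:      Reserves at CB +$960B, Foreign assets −$138B
  Liabilities: Checkable deposits +$822B
So the change in checkable deposits held by the non-bank public at commercial banks is +$822 billion.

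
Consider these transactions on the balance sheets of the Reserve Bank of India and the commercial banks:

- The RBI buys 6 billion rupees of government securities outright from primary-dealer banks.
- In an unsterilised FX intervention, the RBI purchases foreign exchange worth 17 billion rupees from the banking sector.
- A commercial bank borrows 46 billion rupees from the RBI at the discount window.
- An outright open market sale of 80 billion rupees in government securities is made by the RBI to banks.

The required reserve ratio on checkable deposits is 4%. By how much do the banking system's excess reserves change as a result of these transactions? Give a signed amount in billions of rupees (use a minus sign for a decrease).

-11 billion

OMO purchase (from banks) 6 billion rupees: reserves +6B, deposits 0.
FX purchase 17 billion rupees: reserves +17B, deposits 0.
Discount-window loan 46 billion rupees: reserves +46B, deposits 0.
OMO sale (to banks) 80 billion rupees: reserves −80B, deposits 0.
Totals: Δreserves = −11B, Δdeposits = 0.
Δrequired reserves = 4% × 0 = 0.
Δexcess reserves = Δreserves − Δrequired = −11B − (0) = -11 billion.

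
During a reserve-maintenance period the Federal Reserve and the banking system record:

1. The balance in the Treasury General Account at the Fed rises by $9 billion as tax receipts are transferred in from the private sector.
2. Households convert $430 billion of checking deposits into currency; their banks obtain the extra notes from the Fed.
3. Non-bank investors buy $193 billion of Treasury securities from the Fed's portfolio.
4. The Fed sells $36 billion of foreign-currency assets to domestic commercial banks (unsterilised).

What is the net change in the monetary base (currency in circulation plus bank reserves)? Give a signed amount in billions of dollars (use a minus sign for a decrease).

Fed balance sheet:
  Assets:      Securities −$193B, Foreign assets −$36B
  Liabilities: Bank reserves −$668B, Currency in circulation +$430B, Government deposits +$9B
Monetary base = currency + reserves: +$430B + (−$668B) = -$238 billion.

-$238 billion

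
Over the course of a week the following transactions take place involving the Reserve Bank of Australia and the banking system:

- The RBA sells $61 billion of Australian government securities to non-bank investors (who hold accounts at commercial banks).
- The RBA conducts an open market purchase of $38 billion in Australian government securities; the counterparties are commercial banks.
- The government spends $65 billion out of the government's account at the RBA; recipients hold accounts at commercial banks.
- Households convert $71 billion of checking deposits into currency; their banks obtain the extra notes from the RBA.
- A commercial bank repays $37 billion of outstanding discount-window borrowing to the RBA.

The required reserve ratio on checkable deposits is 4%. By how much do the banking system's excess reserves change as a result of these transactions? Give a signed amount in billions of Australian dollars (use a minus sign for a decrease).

Asset sale (to non-banks) $61 billion: reserves −$61B, deposits −$61B.
OMO purchase (from banks) $38 billion: reserves +$38B, deposits 0.
Government spending $65 billion: reserves +$65B, deposits +$65B.
Currency withdrawal $71 billion: reserves −$71B, deposits −$71B.
Discount-window repayment $37 billion: reserves −$37B, deposits 0.
Totals: Δreserves = −$66B, Δdeposits = −$67B.
Δrequired reserves = 4% × −$67B = −$2.68B.
Δexcess reserves = Δreserves − Δrequired = −$66B − (−$2.68B) = -$63.32 billion.

-$63.32 billion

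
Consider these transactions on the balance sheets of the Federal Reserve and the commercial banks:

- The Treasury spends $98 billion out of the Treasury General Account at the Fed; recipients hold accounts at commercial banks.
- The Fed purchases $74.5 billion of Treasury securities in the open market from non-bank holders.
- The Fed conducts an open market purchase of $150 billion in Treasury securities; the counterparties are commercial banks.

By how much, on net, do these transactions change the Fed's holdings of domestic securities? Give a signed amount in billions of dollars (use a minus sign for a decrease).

Government spending $98 billion: the Fed's securities portfolio is untouched → 0.
Asset purchase (from non-banks) $74.5 billion: securities added to the Fed's portfolio → +$74.5B.
OMO purchase (from banks) $150 billion: securities added to the Fed's portfolio → +$150B.
Net: 0 + 74.5 + 150 = +$224.5 billion.

+$224.5 billion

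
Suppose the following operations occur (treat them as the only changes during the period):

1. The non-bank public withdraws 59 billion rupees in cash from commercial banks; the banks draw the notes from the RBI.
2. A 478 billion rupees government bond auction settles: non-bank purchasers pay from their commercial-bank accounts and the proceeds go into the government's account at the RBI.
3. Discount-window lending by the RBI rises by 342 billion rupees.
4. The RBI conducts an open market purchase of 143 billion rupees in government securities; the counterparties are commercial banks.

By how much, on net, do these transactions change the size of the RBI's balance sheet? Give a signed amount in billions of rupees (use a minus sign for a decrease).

+485 billion

RBI balance sheet:
  Assets:      Securities +143B, Loans to banks +342B
  Liabilities: Bank reserves −52B, Currency in circulation +59B, Government deposits +478B
Change in total RBI assets = +485 billion.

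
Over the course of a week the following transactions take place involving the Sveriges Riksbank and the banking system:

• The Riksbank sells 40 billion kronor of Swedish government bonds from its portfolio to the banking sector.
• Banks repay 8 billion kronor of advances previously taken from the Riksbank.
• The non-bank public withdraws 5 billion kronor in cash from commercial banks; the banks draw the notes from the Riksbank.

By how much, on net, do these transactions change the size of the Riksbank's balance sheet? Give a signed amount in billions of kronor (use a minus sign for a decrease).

-48 billion

Riksbank balance sheet:
  Assets:      Securities −40B, Loans to banks −8B
  Liabilities: Bank reserves −53B, Currency in circulation +5B
Change in total Riksbank assets = -48 billion.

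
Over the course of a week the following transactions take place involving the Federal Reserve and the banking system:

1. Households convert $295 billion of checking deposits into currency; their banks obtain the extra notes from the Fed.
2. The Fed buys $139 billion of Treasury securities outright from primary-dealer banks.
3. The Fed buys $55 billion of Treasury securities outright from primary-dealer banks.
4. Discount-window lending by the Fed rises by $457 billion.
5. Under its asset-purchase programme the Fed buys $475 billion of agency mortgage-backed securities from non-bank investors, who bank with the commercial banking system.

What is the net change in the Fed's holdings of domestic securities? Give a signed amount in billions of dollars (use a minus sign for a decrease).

Fed balance sheet:
  Assets:      Securities +$669B, Loans to banks +$457B
  Liabilities: Bank reserves +$831B, Currency in circulation +$295B
Commercial banking system:
  Assets:      Reserves at CB +$831B, Securities −$194B
  Liabilities: Checkable deposits +$180B, Borrowings from CB +$457B
So the change in the Fed's holdings of domestic securities is +$669 billion.

+$669 billion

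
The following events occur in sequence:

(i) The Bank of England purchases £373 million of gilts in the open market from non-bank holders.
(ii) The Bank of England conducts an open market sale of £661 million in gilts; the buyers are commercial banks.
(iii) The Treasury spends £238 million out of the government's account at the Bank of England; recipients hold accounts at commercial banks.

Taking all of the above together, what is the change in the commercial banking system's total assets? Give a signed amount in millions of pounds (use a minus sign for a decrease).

+£611 million

Asset purchase (from non-banks) £373 million: bank balance sheets expand → +£373M.
OMO sale (to banks) £661 million: just an asset swap on bank balance sheets → 0.
Government spending £238 million: bank balance sheets expand → +£238M.
Net: 373 + 0 + 238 = +£611 million.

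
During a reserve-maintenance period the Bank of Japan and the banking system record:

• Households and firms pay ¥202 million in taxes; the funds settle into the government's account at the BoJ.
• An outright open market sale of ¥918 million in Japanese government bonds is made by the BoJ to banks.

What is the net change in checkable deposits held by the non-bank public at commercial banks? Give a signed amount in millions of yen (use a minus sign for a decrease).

-¥202 million

Government account inflow ¥202 million: non-bank counterparties' bank balances fall → −¥202M.
OMO sale (to banks) ¥918 million: the counterparty is a bank, so public deposits are unchanged → 0.
Net: −202 + 0 = -¥202 million.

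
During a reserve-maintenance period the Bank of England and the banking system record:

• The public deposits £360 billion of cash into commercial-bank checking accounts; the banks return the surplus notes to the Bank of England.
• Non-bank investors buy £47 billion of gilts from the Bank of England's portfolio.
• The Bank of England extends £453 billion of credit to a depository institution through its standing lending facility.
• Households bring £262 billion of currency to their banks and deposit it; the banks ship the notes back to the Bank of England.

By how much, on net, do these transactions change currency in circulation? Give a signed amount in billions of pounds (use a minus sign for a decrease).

-£622 billion

Currency deposit £360 billion: notes return to the central bank → −£360B.
Asset sale (to non-banks) £47 billion: no currency enters or leaves circulation → 0.
Discount-window loan £453 billion: no currency enters or leaves circulation → 0.
Currency deposit £262 billion: notes return to the central bank → −£262B.
Net: −360 + 0 + 0 − 262 = -£622 billion.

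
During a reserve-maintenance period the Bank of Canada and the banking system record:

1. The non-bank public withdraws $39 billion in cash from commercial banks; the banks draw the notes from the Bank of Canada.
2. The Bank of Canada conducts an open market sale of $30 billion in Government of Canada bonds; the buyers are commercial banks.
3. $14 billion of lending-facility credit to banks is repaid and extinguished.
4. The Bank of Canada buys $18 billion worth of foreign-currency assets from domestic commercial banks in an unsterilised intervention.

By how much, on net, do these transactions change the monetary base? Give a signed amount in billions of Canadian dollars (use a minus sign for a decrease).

Currency withdrawal $39 billion: just a shift between currency and reserves — both are base money → 0.
OMO sale (to banks) $30 billion: Bank of Canada balance sheet contracts → −$30B.
Discount-window repayment $14 billion: Bank of Canada balance sheet contracts → −$14B.
FX purchase $18 billion: Bank of Canada balance sheet expands → +$18B.
Net: 0 − 30 − 14 + 18 = -$26 billion.

-$26 billion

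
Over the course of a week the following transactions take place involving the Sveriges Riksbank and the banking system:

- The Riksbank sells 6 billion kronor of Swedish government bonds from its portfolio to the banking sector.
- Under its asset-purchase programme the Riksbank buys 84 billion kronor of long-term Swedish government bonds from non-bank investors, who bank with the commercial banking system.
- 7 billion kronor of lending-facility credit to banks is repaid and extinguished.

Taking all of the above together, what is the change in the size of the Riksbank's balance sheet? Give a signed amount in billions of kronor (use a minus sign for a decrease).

+71 billion

Riksbank balance sheet:
  Assets:      Securities +78B, Loans to banks −7B
  Liabilities: Bank reserves +71B
Commercial banking system:
  Assets:      Reserves at CB +71B, Securities +6B
  Liabilities: Checkable deposits +84B, Borrowings from CB −7B
Change in total Riksbank assets = +71 billion.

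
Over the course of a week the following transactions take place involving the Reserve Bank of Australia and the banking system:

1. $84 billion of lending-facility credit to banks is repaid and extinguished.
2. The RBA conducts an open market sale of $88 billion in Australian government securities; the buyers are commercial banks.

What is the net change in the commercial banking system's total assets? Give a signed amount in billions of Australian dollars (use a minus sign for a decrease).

RBA balance sheet:
  Assets:      Securities −$88B, Loans to banks −$84B
  Liabilities: Bank reserves −$172B
Commercial banking system:
  Assets:      Reserves at CB −$172B, Securities +$88B
  Liabilities: Borrowings from CB −$84B
Change in total bank assets = -$84 billion.

-$84 billion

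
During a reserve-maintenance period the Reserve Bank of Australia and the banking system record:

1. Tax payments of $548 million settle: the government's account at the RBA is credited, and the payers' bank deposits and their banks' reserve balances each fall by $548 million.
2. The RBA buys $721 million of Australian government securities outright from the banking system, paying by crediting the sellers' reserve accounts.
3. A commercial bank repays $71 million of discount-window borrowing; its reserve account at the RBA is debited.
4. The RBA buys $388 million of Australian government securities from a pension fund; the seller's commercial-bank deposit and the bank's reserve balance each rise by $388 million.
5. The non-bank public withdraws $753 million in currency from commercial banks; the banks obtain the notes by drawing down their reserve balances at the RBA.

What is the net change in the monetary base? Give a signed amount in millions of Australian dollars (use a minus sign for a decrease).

+$490 million

RBA balance sheet:
  Assets:      Securities +$1109M, Loans to banks −$71M
  Liabilities: Bank reserves −$263M, Currency in circulation +$753M, Government deposits +$548M
Monetary base = currency + reserves: +$753M + (−$263M) = +$490 million.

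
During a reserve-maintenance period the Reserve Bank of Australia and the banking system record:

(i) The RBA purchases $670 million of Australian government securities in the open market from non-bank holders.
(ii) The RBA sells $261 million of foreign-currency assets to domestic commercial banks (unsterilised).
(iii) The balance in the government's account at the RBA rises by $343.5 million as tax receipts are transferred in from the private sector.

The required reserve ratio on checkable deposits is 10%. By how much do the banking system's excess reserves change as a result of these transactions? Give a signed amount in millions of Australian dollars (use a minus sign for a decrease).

+$32.85 million

Asset purchase (from non-banks) $670 million: reserves +$670M, deposits +$670M.
FX sale $261 million: reserves −$261M, deposits 0.
Government account inflow $343.5 million: reserves −$343.5M, deposits −$343.5M.
Totals: Δreserves = +$65.5M, Δdeposits = +$326.5M.
Δrequired reserves = 10% × +$326.5M = +$32.65M.
Δexcess reserves = Δreserves − Δrequired = +$65.5M − (+$32.65M) = +$32.85 million.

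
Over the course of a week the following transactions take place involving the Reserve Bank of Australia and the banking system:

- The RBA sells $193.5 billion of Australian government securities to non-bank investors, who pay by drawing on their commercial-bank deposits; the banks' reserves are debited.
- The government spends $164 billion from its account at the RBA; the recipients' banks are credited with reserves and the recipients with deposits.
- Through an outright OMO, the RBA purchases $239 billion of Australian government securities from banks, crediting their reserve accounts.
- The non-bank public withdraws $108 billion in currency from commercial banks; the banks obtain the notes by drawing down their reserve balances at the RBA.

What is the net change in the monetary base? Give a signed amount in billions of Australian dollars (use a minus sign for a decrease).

+$209.5 billion

RBA balance sheet:
  Assets:      Securities +$45.5B
  Liabilities: Bank reserves +$101.5B, Currency in circulation +$108B, Government deposits −$164B
Commercial banking system:
  Assets:      Reserves at CB +$101.5B, Securities −$239B
  Liabilities: Checkable deposits −$137.5B
Monetary base = currency + reserves: +$108B + (+$101.5B) = +$209.5 billion.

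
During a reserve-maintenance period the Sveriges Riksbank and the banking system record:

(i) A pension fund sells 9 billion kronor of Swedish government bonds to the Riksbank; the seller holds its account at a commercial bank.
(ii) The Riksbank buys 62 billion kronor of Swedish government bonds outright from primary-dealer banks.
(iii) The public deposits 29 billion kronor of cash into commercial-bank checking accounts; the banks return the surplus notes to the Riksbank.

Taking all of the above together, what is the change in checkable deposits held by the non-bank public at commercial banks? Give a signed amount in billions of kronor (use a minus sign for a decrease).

Riksbank balance sheet:
  Assets:      Securities +71B
  Liabilities: Bank reserves +100B, Currency in circulation −29B
Commercial banking system:
  Assets:      Reserves at CB +100B, Securities −62B
  Liabilities: Checkable deposits +38B
So the change in checkable deposits held by the non-bank public at commercial banks is +38 billion.

+38 billion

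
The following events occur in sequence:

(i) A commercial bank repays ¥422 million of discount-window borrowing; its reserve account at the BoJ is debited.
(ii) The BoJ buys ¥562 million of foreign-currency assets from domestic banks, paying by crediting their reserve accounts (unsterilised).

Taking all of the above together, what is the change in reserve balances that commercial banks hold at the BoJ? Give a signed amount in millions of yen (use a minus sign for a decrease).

BoJ balance sheet:
  Assets:      Loans to banks −¥422M, Foreign assets +¥562M
  Liabilities: Bank reserves +¥140M
Commercial banking system:
  Assets:      Reserves at CB +¥140M, Foreign assets −¥562M
  Liabilities: Borrowings from CB −¥422M
So the change in reserve balances that commercial banks hold at the BoJ is +¥140 million.

+¥140 million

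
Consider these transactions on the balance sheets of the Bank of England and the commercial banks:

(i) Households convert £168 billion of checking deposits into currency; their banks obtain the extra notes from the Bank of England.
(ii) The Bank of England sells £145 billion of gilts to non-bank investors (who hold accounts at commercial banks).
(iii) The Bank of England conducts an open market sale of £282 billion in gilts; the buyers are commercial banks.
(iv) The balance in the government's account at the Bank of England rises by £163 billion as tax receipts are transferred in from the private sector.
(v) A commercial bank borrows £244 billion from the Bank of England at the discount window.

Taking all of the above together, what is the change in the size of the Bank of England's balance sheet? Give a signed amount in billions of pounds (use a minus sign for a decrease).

Currency withdrawal £168 billion: only the composition of liabilities changes → 0.
Asset sale (to non-banks) £145 billion: a Bank of England asset is shed → −£145B.
OMO sale (to banks) £282 billion: a Bank of England asset is shed → −£282B.
Government account inflow £163 billion: only the composition of liabilities changes → 0.
Discount-window loan £244 billion: a Bank of England asset is acquired → +£244B.
Net: 0 − 145 − 282 + 0 + 244 = -£183 billion.

-£183 billion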